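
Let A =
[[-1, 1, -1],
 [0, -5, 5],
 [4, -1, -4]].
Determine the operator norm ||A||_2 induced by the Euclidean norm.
||A||_2 ≈ 7.7411 (= sqrt(largest eigenvalue of A^T A))

||A||_2 = sigma_max(A) = sqrt(lambda_max(A^T A)). Form the symmetric matrix M = A^T A =
[[17, -5, -15],
 [-5, 27, -22],
 [-15, -22, 42]].
Its characteristic polynomial (trace, sum of principal 2x2 minors, determinant of M give the coefficients) is
  p(λ) = det(λ I - M) = λ^3 - 86λ^2 + 1573λ - 625.
No integer candidate from the rational root theorem (±divisors of 625) is a root, so the roots are irrational. The cubic discriminant is Δ = 2652849841 > 0, so there are three distinct real roots. p(0) = -625 and p(1) = 863 have opposite signs, so a root lies in (0, 1); Newton's method refines it to λ ≈ 0.4063. p(25) = 575 and p(26) = -287 have opposite signs, so a root lies in (25, 26); Newton's method refines it to λ ≈ 25.6694. p(59) = -1805 and p(60) = 155 have opposite signs, so a root lies in (59, 60); Newton's method refines it to λ ≈ 59.9242. Check (Vieta): the three roots sum to 86, matching tr M = 86.
So the eigenvalues of A^T A are ≈ 0.4063, 25.6694, 59.9242 (all ≥ 0, as they must be for A^T A). The largest is λ_max ≈ 59.9242, hence ||A||_2 = sqrt(λ_max) ≈ 7.7411.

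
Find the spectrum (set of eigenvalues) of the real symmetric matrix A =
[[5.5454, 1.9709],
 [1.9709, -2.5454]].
sigma(A) ≈ {-3, 6}

A is real symmetric, so its spectrum consists of real eigenvalues. Expanding the characteristic polynomial of the displayed matrix gives
  det(λ I - A) = p(λ) = λ^2 + (-3)λ + (-18).
Solving p(λ) = 0 yields eigenvalues ≈ -3, 6. (A is shown rounded to 4 decimals, so these recover the underlying integer eigenvalues to within that precision.)
Verification: the trace of A = 3 equals the sum of eigenvalues 3, and det(A) ≈ -17.9997 matches the eigenvalue product -18.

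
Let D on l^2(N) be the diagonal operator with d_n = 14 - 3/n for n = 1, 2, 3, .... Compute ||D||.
||D|| = 14

For a diagonal operator on l^2 with entries d_n, ||D|| = sup_n |d_n|. Here d_1 = 11, d_2 = 25/2, ..., and d_n = 14 - 3/n increases monotonically toward 14. All terms lie in [11, 14), so |d_n| = d_n and the supremum is the limit 14, which is not attained by any individual d_n. Hence ||D|| = 14.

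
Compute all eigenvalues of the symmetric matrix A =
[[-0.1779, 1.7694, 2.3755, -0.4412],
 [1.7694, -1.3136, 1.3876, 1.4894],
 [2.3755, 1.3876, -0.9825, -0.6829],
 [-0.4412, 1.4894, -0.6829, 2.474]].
sigma(A) ≈ {-3, 3} (-3 with multiplicity 2, 3 with multiplicity 2)

A is real symmetric, so its spectrum consists of real eigenvalues. Expanding the characteristic polynomial of the displayed matrix gives
  det(λ I - A) = p(λ) = λ^4 + (0)λ^3 + (-18)λ^2 + (0)λ + (81.0011).
Solving p(λ) = 0 yields eigenvalues ≈ -3, -3, 3, 3. (A is shown rounded to 4 decimals, so these recover the underlying integer eigenvalues to within that precision.)
Verification: the trace of A = 0 equals the sum of eigenvalues 0, and det(A) ≈ 81.0011 matches the eigenvalue product 81.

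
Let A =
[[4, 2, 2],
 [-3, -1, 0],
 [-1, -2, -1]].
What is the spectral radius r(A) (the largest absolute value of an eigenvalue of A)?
r(A) ≈ 2.7162

The eigenvalues of A are the roots of its characteristic polynomial. With M = A (coefficients from the trace, the sum of principal 2x2 minors, and det A):
  p(λ) = det(λ I - M) = λ^3 - 2λ^2 + λ - 8.
No integer candidate from the rational root theorem (±divisors of 8) is a root, so the roots are irrational. The cubic discriminant is Δ = -1696 < 0, so there is one real root and a complex-conjugate pair. p(2) = -6 and p(3) = 4 have opposite signs, so a root lies in (2, 3); Newton's method refines it to λ ≈ 2.7162. Dividing out (λ - (2.7162)) leaves approximately λ^2 + 0.7162λ + 2.9453. For λ^2 + 0.7162λ + 2.9453 the discriminant is -11.2683. It is negative, so the remaining roots are the complex-conjugate pair λ ≈ -0.3581 ± 1.6784i. Their product equals the constant term, so |λ|^2 ≈ 2.9453 and |λ| ≈ 1.7162.
Thus the eigenvalues (to 4 decimals) are 2.7162 (modulus 2.7162); -0.3581 ± 1.6784i (modulus 1.7162). The spectral radius is the largest modulus: r(A) ≈ 2.7162. (Cross-check: r(A) ≤ ||A||_2 ≈ 6.0577; equality holds whenever A is normal, though it can also hold for some non-normal A.)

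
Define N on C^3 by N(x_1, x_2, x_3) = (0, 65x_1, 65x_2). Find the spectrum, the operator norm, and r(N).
sigma(N) = {0}; ||N|| = 65; r(N) = 0. (N is nilpotent with N^3 = 0.)

On C^3, N is a strictly lower-triangular matrix with 65 on the subdiagonal and zeros elsewhere, so its characteristic polynomial is lambda^3 and every eigenvalue is 0: sigma(N) = {0}. For the operator norm, N e_i = 65e_{i+1} for i = 1, ..., 2 and N e_3 = 0, so the singular values of N are 65 (with multiplicity 2) and 0; hence ||N|| = 65. The spectral radius r(N) = max|lambda| = 0. Note ||N|| > r(N) — characteristic of non-normal nilpotent operators. Indeed N^3 = 0.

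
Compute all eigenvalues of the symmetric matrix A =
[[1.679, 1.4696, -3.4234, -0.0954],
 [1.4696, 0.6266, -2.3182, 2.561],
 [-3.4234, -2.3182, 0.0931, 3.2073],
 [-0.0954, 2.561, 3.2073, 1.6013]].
sigma(A) ≈ {-5, -1, 4, 6}

A is real symmetric, so its spectrum consists of real eigenvalues. Expanding the characteristic polynomial of the displayed matrix gives
  det(λ I - A) = p(λ) = λ^4 + (-4)λ^3 + (-31)λ^2 + (93.9985)λ + (120.0086).
Solving p(λ) = 0 yields eigenvalues ≈ -5, -1, 4, 6. (A is shown rounded to 4 decimals, so these recover the underlying integer eigenvalues to within that precision.)
Verification: the trace of A = 4 equals the sum of eigenvalues 4, and det(A) ≈ 120.0086 matches the eigenvalue product 120.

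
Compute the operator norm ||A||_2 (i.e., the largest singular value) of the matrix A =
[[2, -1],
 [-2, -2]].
||A||_2 = 3 (= sqrt(largest eigenvalue of A^T A))

||A||_2 = sigma_max(A) = sqrt(lambda_max(A^T A)). Form the symmetric matrix M = A^T A =
[[8, 2],
 [2, 5]].
Its characteristic polynomial (trace, determinant of M give the coefficients) is
  p(λ) = det(λ I - M) = λ^2 - 13λ + 36.
For λ^2 - 13λ + 36 the discriminant is 25. It is a perfect square (5^2), so the roots are rational: λ = (13 ± 5)/2 = 9, 4.
So the eigenvalues of A^T A are ≈ 4, 9 (all ≥ 0, as they must be for A^T A). The largest is λ_max = 9, hence ||A||_2 = sqrt(λ_max) = 3.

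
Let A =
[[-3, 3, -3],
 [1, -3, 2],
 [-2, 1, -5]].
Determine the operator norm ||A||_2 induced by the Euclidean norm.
||A||_2 ≈ 7.9689 (= sqrt(largest eigenvalue of A^T A))

||A||_2 = sigma_max(A) = sqrt(lambda_max(A^T A)). Form the symmetric matrix M = A^T A =
[[14, -14, 21],
 [-14, 19, -20],
 [21, -20, 38]].
Its characteristic polynomial (trace, sum of principal 2x2 minors, determinant of M give the coefficients) is
  p(λ) = det(λ I - M) = λ^3 - 71λ^2 + 483λ - 441.
No integer candidate from the rational root theorem (±divisors of 441) is a root, so the roots are irrational. The cubic discriminant is Δ = 360907344 > 0, so there are three distinct real roots. p(1) = -28 and p(2) = 249 have opposite signs, so a root lies in (1, 2); Newton's method refines it to λ ≈ 1.0827. p(6) = 117 and p(7) = -196 have opposite signs, so a root lies in (6, 7); Newton's method refines it to λ ≈ 6.4138. p(63) = -1764 and p(64) = 1799 have opposite signs, so a root lies in (63, 64); Newton's method refines it to λ ≈ 63.5035. Check (Vieta): the three roots sum to 71, matching tr M = 71.
So the eigenvalues of A^T A are ≈ 1.0827, 6.4138, 63.5035 (all ≥ 0, as they must be for A^T A). The largest is λ_max ≈ 63.5035, hence ||A||_2 = sqrt(λ_max) ≈ 7.9689.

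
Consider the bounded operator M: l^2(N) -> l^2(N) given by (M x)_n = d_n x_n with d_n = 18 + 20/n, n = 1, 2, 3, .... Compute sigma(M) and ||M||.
sigma(M) = {18 + 20/n : n ≥ 1} ∪ {18}; ||M|| = 38

A bounded diagonal operator on l^2 with diagonal entries d_n has spectrum equal to the closure of {d_n : n ≥ 1}: every d_n is an eigenvalue (with eigenvector e_n), so {d_n} ⊂ sigma(M); the spectrum is closed, so its closure is too; and for lambda not in the closure, (M - lambda I) has bounded inverse (the diagonal entries 1/(d_n - lambda) are bounded). For our sequence d_n = 18 + 20/n, n = 1, 2, 3, ...:
  - {d_n} = {18 + 20/n : n ≥ 1}; the only limit point is 18
  - closure = {18 + 20/n : n ≥ 1} ∪ {18}
For the norm: a diagonal operator has ||M|| = sup_n |d_n|. Here d_n = 18 + 20/n is positive and decreasing, so sup_n |d_n| = d_1 = 18 + 20 = 38. So ||M|| = 38.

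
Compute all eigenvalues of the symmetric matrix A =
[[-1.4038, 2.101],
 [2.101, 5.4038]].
sigma(A) ≈ {-2, 6}

A is real symmetric, so its spectrum consists of real eigenvalues. Expanding the characteristic polynomial of the displayed matrix gives
  det(λ I - A) = p(λ) = λ^2 + (-4)λ + (-12).
Solving p(λ) = 0 yields eigenvalues ≈ -2, 6. (A is shown rounded to 4 decimals, so these recover the underlying integer eigenvalues to within that precision.)
Verification: the trace of A = 4 equals the sum of eigenvalues 4, and det(A) ≈ -12.0001 matches the eigenvalue product -12.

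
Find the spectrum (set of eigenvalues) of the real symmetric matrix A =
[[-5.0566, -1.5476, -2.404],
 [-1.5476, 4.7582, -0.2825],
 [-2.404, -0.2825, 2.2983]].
sigma(A) ≈ {-6, 3, 5}

A is real symmetric, so its spectrum consists of real eigenvalues. Expanding the characteristic polynomial of the displayed matrix gives
  det(λ I - A) = p(λ) = λ^3 + (-2)λ^2 + (-33)λ + (90).
Solving p(λ) = 0 yields eigenvalues ≈ -6, 3, 5. (A is shown rounded to 4 decimals, so these recover the underlying integer eigenvalues to within that precision.)
Verification: the trace of A = 2 equals the sum of eigenvalues 2, and det(A) ≈ -89.9996 matches the eigenvalue product -90.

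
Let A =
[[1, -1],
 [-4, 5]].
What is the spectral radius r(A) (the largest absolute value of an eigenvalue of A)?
r(A) = (6 + sqrt(32))/2 ≈ 5.8284

The eigenvalues of A are the roots of its characteristic polynomial. With M = A (coefficients from the trace and determinant):
  p(λ) = det(λ I - M) = λ^2 - 6λ + 1.
For λ^2 - 6λ + 1 the discriminant is 32. It is nonnegative but not a perfect square, so the roots are real and irrational: λ = (6 ± sqrt(32))/2 ≈ 5.8284, 0.1716.
Thus the eigenvalues (to 4 decimals) are 5.8284 (modulus 5.8284); 0.1716 (modulus 0.1716). The spectral radius is the largest modulus: r(A) = (6 + sqrt(32))/2 ≈ 5.8284. (Cross-check: r(A) ≤ ||A||_2 ≈ 6.5557; equality holds whenever A is normal, though it can also hold for some non-normal A.)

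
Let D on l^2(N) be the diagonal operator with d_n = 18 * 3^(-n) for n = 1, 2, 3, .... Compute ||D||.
||D|| = 6 (attained at n = 1)

For D diagonal, ||D|| = sup_n |d_n|. The sequence d_n = 18 * 3^(-n) is positive and strictly decreasing (ratio 3^(-1) < 1), so the supremum is d_1 = 18/3 = 6. Hence ||D|| = 6.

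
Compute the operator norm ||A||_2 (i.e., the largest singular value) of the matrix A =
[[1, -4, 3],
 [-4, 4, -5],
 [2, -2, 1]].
||A||_2 ≈ 9.3564 (= sqrt(largest eigenvalue of A^T A))

||A||_2 = sigma_max(A) = sqrt(lambda_max(A^T A)). Form the symmetric matrix M = A^T A =
[[21, -24, 25],
 [-24, 36, -34],
 [25, -34, 35]].
Its characteristic polynomial (trace, sum of principal 2x2 minors, determinant of M give the coefficients) is
  p(λ) = det(λ I - M) = λ^3 - 92λ^2 + 394λ - 324.
No integer candidate from the rational root theorem (±divisors of 324) is a root, so the roots are irrational. The cubic discriminant is Δ = 268649904 > 0, so there are three distinct real roots. p(1) = -21 and p(2) = 104 have opposite signs, so a root lies in (1, 2); Newton's method refines it to λ ≈ 1.103. p(3) = 57 and p(4) = -156 have opposite signs, so a root lies in (3, 4); Newton's method refines it to λ ≈ 3.3554. p(87) = -3891 and p(88) = 3372 have opposite signs, so a root lies in (87, 88); Newton's method refines it to λ ≈ 87.5416. Check (Vieta): the three roots sum to 92, matching tr M = 92.
So the eigenvalues of A^T A are ≈ 1.103, 3.3554, 87.5416 (all ≥ 0, as they must be for A^T A). The largest is λ_max ≈ 87.5416, hence ||A||_2 = sqrt(λ_max) ≈ 9.3564.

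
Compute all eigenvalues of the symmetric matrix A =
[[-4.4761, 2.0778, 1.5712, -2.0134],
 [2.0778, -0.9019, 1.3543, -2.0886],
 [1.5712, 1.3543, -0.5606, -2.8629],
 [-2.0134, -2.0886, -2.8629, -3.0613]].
sigma(A) ≈ {-6, -5, -2, 4}

A is real symmetric, so its spectrum consists of real eigenvalues. Expanding the characteristic polynomial of the displayed matrix gives
  det(λ I - A) = p(λ) = λ^4 + (9)λ^3 + (0)λ^2 + (-148)λ + (-240).
Solving p(λ) = 0 yields eigenvalues ≈ -6, -5, -2, 4. (A is shown rounded to 4 decimals, so these recover the underlying integer eigenvalues to within that precision.)
Verification: the trace of A = -9 equals the sum of eigenvalues -9, and det(A) ≈ -239.9996 matches the eigenvalue product -240.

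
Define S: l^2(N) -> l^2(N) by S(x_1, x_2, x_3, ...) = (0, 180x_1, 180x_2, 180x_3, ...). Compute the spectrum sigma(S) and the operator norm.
sigma(S) = closed disk {z in C : |z| ≤ 180}; ||S|| = 180

Note S = 180·U where U is the unit right shift (U x)_k = x_{k-1} (with x_0 := 0); so ||S|| = 180||U|| and sigma(S) = 180·sigma(U). ||S x||^2 = sum_{k≥1} |180x_k|^2 = 32400||x||^2, so ||S|| = 180 and sigma(S) ⊂ {|z| ≤ 180}. For any |lambda| < 180, the equation (S - lambda I) x = 0 forces x_1 = 0, then 180x_k = lambda x_{k+1} ⇒ x = 0, so S has no eigenvalues. But (S - lambda I) is not surjective for |lambda| < 180: solving (S - lambda I) x = e_1 would require x_n proportional to (lambda/180)^(-n), which is not in l^2. So every |lambda| < 180 lies in the residual spectrum. The boundary |lambda| = 180 is in the approximate point spectrum (the spectrum is closed). Hence sigma(S) is the closed disk of radius 180.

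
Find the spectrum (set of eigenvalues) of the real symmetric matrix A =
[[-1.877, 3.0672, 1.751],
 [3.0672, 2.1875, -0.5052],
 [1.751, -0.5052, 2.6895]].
sigma(A) ≈ {-4, 3, 4}

A is real symmetric, so its spectrum consists of real eigenvalues. Expanding the characteristic polynomial of the displayed matrix gives
  det(λ I - A) = p(λ) = λ^3 + (-3)λ^2 + (-16)λ + (48).
Solving p(λ) = 0 yields eigenvalues ≈ -4, 3, 4. (A is shown rounded to 4 decimals, so these recover the underlying integer eigenvalues to within that precision.)
Verification: the trace of A = 3 equals the sum of eigenvalues 3, and det(A) ≈ -47.9993 matches the eigenvalue product -48.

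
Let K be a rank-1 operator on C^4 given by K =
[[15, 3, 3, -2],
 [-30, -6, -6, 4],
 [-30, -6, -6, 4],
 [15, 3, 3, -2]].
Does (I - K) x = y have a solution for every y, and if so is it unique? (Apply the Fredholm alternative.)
(I - K) is singular (det(I - K) = 0, i.e. 1 ∈ sigma(K)). (I - K) x = y is solvable iff y ⊥ ker((I - K)^*) = span{(15, 3, 3, -2)}, i.e. iff 15y_1 + 3y_2 + 3y_3 - 2y_4 = 0. When solvable, the solutions are x = y + c·(1, -2, -2, 1), c arbitrary (ker(I - K) = span{(1, -2, -2, 1)}, dimension 1).

K has rank 1, so it is an outer product K = u v^T: every row of K is a multiple of one row vector. Reading off the entries, u = (1, -2, -2, 1) and v = (15, 3, 3, -2) (row i of K equals u_i·v^T). A rank-one matrix u v^T satisfies K u = u (v·u) and kills the (3)-dimensional subspace v^⊥, so its characteristic polynomial is lambda^3 (lambda - v·u) with v·u = tr K = 1. Hence the eigenvalues of I - K are 1 (multiplicity 3) and 1 - (1) = 0, so det(I - K) = 0. (Direct check: I - K =
[[-14, -3, -3, 2],
 [30, 7, 6, -4],
 [30, 6, 7, -4],
 [-15, -3, -3, 3]]
has determinant 0.) So 1 is an eigenvalue of K and (I - K) is not invertible. The finite-dimensional Fredholm alternative says: either (I - K) is invertible, or ker(I - K) ≠ {0} and then range(I - K) = ker((I - K)^*)^⊥, with dim ker(I - K) = dim ker((I - K)^*). We are in the second case, so we need both kernels. Kernel of I - K: (I - K) u = u - u (v·u) = u - u = 0, so ker(I - K) = span{u} = span{(1, -2, -2, 1)} (it is exactly 1-dimensional because rank(I - K) = 3). Kernel of the adjoint: K is real, so (I - K)^* = I - K^T = I - v u^T, and (I - v u^T) v = v - v (u·v) = 0; hence ker((I - K)^*) = span{v} = span{(15, 3, 3, -2)}. Therefore (I - K) x = y is solvable iff <y, v> = 0, i.e. iff 15y_1 + 3y_2 + 3y_3 - 2y_4 = 0. When this holds, K y = u (v·y) = 0, so (I - K) y = y and x = y is a particular solution; the full solution set is the line x = y + c·u = y + c·(1, -2, -2, 1), c ∈ C.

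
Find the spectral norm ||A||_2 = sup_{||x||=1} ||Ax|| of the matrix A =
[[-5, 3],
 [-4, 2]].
||A||_2 = sqrt((54 + sqrt(2900))/2) ≈ 7.3434 (= sqrt(largest eigenvalue of A^T A))

||A||_2 = sigma_max(A) = sqrt(lambda_max(A^T A)). Form the symmetric matrix M = A^T A =
[[41, -23],
 [-23, 13]].
Its characteristic polynomial (trace, determinant of M give the coefficients) is
  p(λ) = det(λ I - M) = λ^2 - 54λ + 4.
For λ^2 - 54λ + 4 the discriminant is 2900. It is nonnegative but not a perfect square, so the roots are real and irrational: λ = (54 ± sqrt(2900))/2 ≈ 53.9258, 0.0742.
So the eigenvalues of A^T A are ≈ 0.0742, 53.9258 (all ≥ 0, as they must be for A^T A). The largest is λ_max = (54 + sqrt(2900))/2 ≈ 53.9258, hence ||A||_2 = sqrt(λ_max) = sqrt((54 + sqrt(2900))/2) ≈ 7.3434.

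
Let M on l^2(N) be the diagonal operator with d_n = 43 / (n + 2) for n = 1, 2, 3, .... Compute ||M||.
||M|| = 43/3 (attained at n = 1)

For M diagonal, ||M|| = sup_n |d_n| = sup_n 43/(n + 2). This is positive and strictly decreasing in n, so the supremum is attained at n = 1: d_1 = 43/(1 + 2) = 43/3. Hence ||M|| = 43/3.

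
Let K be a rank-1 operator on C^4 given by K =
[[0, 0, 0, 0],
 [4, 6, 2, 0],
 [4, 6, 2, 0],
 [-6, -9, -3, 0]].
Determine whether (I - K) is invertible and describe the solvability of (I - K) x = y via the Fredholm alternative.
(I - K) is invertible (det(I - K) = -7 ≠ 0), so for every y in C^4 the equation (I - K) x = y has a unique solution.

K has rank 1, so it is an outer product K = u v^T: every row of K is a multiple of one row vector. Reading off the entries, u = (0, -2, -2, 3) and v = (-2, -3, -1, 0) (row i of K equals u_i·v^T). A rank-one matrix u v^T satisfies K u = u (v·u) and kills the (3)-dimensional subspace v^⊥, so its characteristic polynomial is lambda^3 (lambda - v·u) with v·u = tr K = 8. Hence the eigenvalues of I - K are 1 (multiplicity 3) and 1 - (8) = -7, so det(I - K) = -7. (Direct check: I - K =
[[1, 0, 0, 0],
 [-4, -5, -2, 0],
 [-4, -6, -1, 0],
 [6, 9, 3, 1]]
has determinant -7.) The finite-dimensional Fredholm alternative says: either (I - K) is invertible, or ker(I - K) ≠ {0} and then range(I - K) = ker((I - K)^*)^⊥, with dim ker(I - K) = dim ker((I - K)^*). Since det(I - K) ≠ 0, 1 is not an eigenvalue of K and ker(I - K) = {0}, so we are in the first case: for every y there is a unique x = (I - K)^(-1) y. Explicitly, by the Sherman–Morrison formula, (I - u v^T)^(-1) = I + u v^T/(1 - v·u), i.e. (I - K)^(-1) = I + K/(-7).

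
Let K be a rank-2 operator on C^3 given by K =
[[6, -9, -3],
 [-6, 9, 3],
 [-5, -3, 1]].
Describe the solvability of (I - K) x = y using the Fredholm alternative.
(I - K) is invertible (det(I - K) = -6 ≠ 0), so for every y in C^3 the equation (I - K) x = y has a unique solution.

K has rank 2 and factors as K = U V^T = u1 v1^T + u2 v2^T with u1 = (-3, 3, 1), v1 = (-3, 1, 1), u2 = (-3, 3, -2), v2 = (1, 2, 0) (multiplying out reproduces the displayed K). The nonzero eigenvalues of U V^T coincide with those of the 2 x 2 matrix G = V^T U = [[v1·u1, v1·u2], [v2·u1, v2·u2]] = [[13, 10], [3, 3]], and by the Sylvester determinant identity det(I_3 - U V^T) = det(I_2 - V^T U) = det([[-12, -10], [-3, -2]]) = (-12)(-2) - (-10)(-3) = -6. (Direct check: I - K =
[[-5, 9, 3],
 [6, -8, -3],
 [5, 3, 0]]
has determinant -6.) The finite-dimensional Fredholm alternative says: either (I - K) is invertible, or ker(I - K) ≠ {0} and then range(I - K) = ker((I - K)^*)^⊥, with dim ker(I - K) = dim ker((I - K)^*). Since det(I - K) ≠ 0, 1 is not an eigenvalue of K and ker(I - K) = {0}, so we are in the first case: for every y there is a unique x = (I - K)^(-1) y. (Explicitly, by the Woodbury identity, (I - U V^T)^(-1) = I + U (I_2 - G)^(-1) V^T.)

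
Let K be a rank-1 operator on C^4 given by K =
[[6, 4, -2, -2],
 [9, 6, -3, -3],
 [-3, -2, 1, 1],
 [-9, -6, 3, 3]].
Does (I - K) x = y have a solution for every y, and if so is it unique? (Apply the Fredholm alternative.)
(I - K) is invertible (det(I - K) = -15 ≠ 0), so for every y in C^4 the equation (I - K) x = y has a unique solution.

K has rank 1, so it is an outer product K = u v^T: every row of K is a multiple of one row vector. Reading off the entries, u = (-2, -3, 1, 3) and v = (-3, -2, 1, 1) (row i of K equals u_i·v^T). A rank-one matrix u v^T satisfies K u = u (v·u) and kills the (3)-dimensional subspace v^⊥, so its characteristic polynomial is lambda^3 (lambda - v·u) with v·u = tr K = 16. Hence the eigenvalues of I - K are 1 (multiplicity 3) and 1 - (16) = -15, so det(I - K) = -15. (Direct check: I - K =
[[-5, -4, 2, 2],
 [-9, -5, 3, 3],
 [3, 2, 0, -1],
 [9, 6, -3, -2]]
has determinant -15.) The finite-dimensional Fredholm alternative says: either (I - K) is invertible, or ker(I - K) ≠ {0} and then range(I - K) = ker((I - K)^*)^⊥, with dim ker(I - K) = dim ker((I - K)^*). Since det(I - K) ≠ 0, 1 is not an eigenvalue of K and ker(I - K) = {0}, so we are in the first case: for every y there is a unique x = (I - K)^(-1) y. Explicitly, by the Sherman–Morrison formula, (I - u v^T)^(-1) = I + u v^T/(1 - v·u), i.e. (I - K)^(-1) = I + K/(-15).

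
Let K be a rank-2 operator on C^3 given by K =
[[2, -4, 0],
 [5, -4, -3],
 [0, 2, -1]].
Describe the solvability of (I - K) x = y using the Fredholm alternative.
(I - K) is invertible (det(I - K) = 24 ≠ 0), so for every y in C^3 the equation (I - K) x = y has a unique solution.

K has rank 2 and factors as K = U V^T = u1 v1^T + u2 v2^T with u1 = (-2, 1, 2), v1 = (-1, 2, 0), u2 = (0, 3, 1), v2 = (2, -2, -1) (multiplying out reproduces the displayed K). The nonzero eigenvalues of U V^T coincide with those of the 2 x 2 matrix G = V^T U = [[v1·u1, v1·u2], [v2·u1, v2·u2]] = [[4, 6], [-8, -7]], and by the Sylvester determinant identity det(I_3 - U V^T) = det(I_2 - V^T U) = det([[-3, -6], [8, 8]]) = (-3)(8) - (-6)(8) = 24. (Direct check: I - K =
[[-1, 4, 0],
 [-5, 5, 3],
 [0, -2, 2]]
has determinant 24.) The finite-dimensional Fredholm alternative says: either (I - K) is invertible, or ker(I - K) ≠ {0} and then range(I - K) = ker((I - K)^*)^⊥, with dim ker(I - K) = dim ker((I - K)^*). Since det(I - K) ≠ 0, 1 is not an eigenvalue of K and ker(I - K) = {0}, so we are in the first case: for every y there is a unique x = (I - K)^(-1) y. (Explicitly, by the Woodbury identity, (I - U V^T)^(-1) = I + U (I_2 - G)^(-1) V^T.)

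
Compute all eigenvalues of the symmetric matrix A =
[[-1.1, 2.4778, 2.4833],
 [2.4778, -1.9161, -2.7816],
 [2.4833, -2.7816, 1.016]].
sigma(A) ≈ {-6, 1, 3}

A is real symmetric, so its spectrum consists of real eigenvalues. Expanding the characteristic polynomial of the displayed matrix gives
  det(λ I - A) = p(λ) = λ^3 + (2)λ^2 + (-21)λ + (18).
Solving p(λ) = 0 yields eigenvalues ≈ -6, 1, 3. (A is shown rounded to 4 decimals, so these recover the underlying integer eigenvalues to within that precision.)
Verification: the trace of A = -2 equals the sum of eigenvalues -2, and det(A) ≈ -18.0001 matches the eigenvalue product -18.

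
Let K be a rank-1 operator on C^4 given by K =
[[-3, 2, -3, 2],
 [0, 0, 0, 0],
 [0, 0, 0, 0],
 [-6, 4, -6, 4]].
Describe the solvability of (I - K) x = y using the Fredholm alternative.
(I - K) is singular (det(I - K) = 0, i.e. 1 ∈ sigma(K)). (I - K) x = y is solvable iff y ⊥ ker((I - K)^*) = span{(-3, 2, -3, 2)}, i.e. iff -3y_1 + 2y_2 - 3y_3 + 2y_4 = 0. When solvable, the solutions are x = y + c·(1, 0, 0, 2), c arbitrary (ker(I - K) = span{(1, 0, 0, 2)}, dimension 1).

K has rank 1, so it is an outer product K = u v^T: every row of K is a multiple of one row vector. Reading off the entries, u = (1, 0, 0, 2) and v = (-3, 2, -3, 2) (row i of K equals u_i·v^T). A rank-one matrix u v^T satisfies K u = u (v·u) and kills the (3)-dimensional subspace v^⊥, so its characteristic polynomial is lambda^3 (lambda - v·u) with v·u = tr K = 1. Hence the eigenvalues of I - K are 1 (multiplicity 3) and 1 - (1) = 0, so det(I - K) = 0. (Direct check: I - K =
[[4, -2, 3, -2],
 [0, 1, 0, 0],
 [0, 0, 1, 0],
 [6, -4, 6, -3]]
has determinant 0.) So 1 is an eigenvalue of K and (I - K) is not invertible. The finite-dimensional Fredholm alternative says: either (I - K) is invertible, or ker(I - K) ≠ {0} and then range(I - K) = ker((I - K)^*)^⊥, with dim ker(I - K) = dim ker((I - K)^*). We are in the second case, so we need both kernels. Kernel of I - K: (I - K) u = u - u (v·u) = u - u = 0, so ker(I - K) = span{u} = span{(1, 0, 0, 2)} (it is exactly 1-dimensional because rank(I - K) = 3). Kernel of the adjoint: K is real, so (I - K)^* = I - K^T = I - v u^T, and (I - v u^T) v = v - v (u·v) = 0; hence ker((I - K)^*) = span{v} = span{(-3, 2, -3, 2)}. Therefore (I - K) x = y is solvable iff <y, v> = 0, i.e. iff -3y_1 + 2y_2 - 3y_3 + 2y_4 = 0. When this holds, K y = u (v·y) = 0, so (I - K) y = y and x = y is a particular solution; the full solution set is the line x = y + c·u = y + c·(1, 0, 0, 2), c ∈ C.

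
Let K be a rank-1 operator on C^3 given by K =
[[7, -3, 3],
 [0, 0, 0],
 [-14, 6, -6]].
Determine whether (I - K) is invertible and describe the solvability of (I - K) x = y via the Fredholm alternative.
(I - K) is singular (det(I - K) = 0, i.e. 1 ∈ sigma(K)). (I - K) x = y is solvable iff y ⊥ ker((I - K)^*) = span{(7, -3, 3)}, i.e. iff 7y_1 - 3y_2 + 3y_3 = 0. When solvable, the solutions are x = y + c·(1, 0, -2), c arbitrary (ker(I - K) = span{(1, 0, -2)}, dimension 1).

K has rank 1, so it is an outer product K = u v^T: every row of K is a multiple of one row vector. Reading off the entries, u = (1, 0, -2) and v = (7, -3, 3) (row i of K equals u_i·v^T). A rank-one matrix u v^T satisfies K u = u (v·u) and kills the (2)-dimensional subspace v^⊥, so its characteristic polynomial is lambda^2 (lambda - v·u) with v·u = tr K = 1. Hence the eigenvalues of I - K are 1 (multiplicity 2) and 1 - (1) = 0, so det(I - K) = 0. (Direct check: I - K =
[[-6, 3, -3],
 [0, 1, 0],
 [14, -6, 7]]
has determinant 0.) So 1 is an eigenvalue of K and (I - K) is not invertible. The finite-dimensional Fredholm alternative says: either (I - K) is invertible, or ker(I - K) ≠ {0} and then range(I - K) = ker((I - K)^*)^⊥, with dim ker(I - K) = dim ker((I - K)^*). We are in the second case, so we need both kernels. Kernel of I - K: (I - K) u = u - u (v·u) = u - u = 0, so ker(I - K) = span{u} = span{(1, 0, -2)} (it is exactly 1-dimensional because rank(I - K) = 2). Kernel of the adjoint: K is real, so (I - K)^* = I - K^T = I - v u^T, and (I - v u^T) v = v - v (u·v) = 0; hence ker((I - K)^*) = span{v} = span{(7, -3, 3)}. Therefore (I - K) x = y is solvable iff <y, v> = 0, i.e. iff 7y_1 - 3y_2 + 3y_3 = 0. When this holds, K y = u (v·y) = 0, so (I - K) y = y and x = y is a particular solution; the full solution set is the line x = y + c·u = y + c·(1, 0, -2), c ∈ C.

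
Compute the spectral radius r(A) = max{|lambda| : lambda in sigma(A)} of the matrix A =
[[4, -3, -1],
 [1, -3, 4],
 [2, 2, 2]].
r(A) ≈ 4.3455

The eigenvalues of A are the roots of its characteristic polynomial. With M = A (coefficients from the trace, the sum of principal 2x2 minors, and det A):
  p(λ) = det(λ I - M) = λ^3 - 3λ^2 - 13λ + 82.
No integer candidate from the rational root theorem (±divisors of 82) is a root, so the roots are irrational. The cubic discriminant is Δ = -104819 < 0, so there is one real root and a complex-conjugate pair. p(-5) = -53 and p(-4) = 22 have opposite signs, so a root lies in (-5, -4); Newton's method refines it to λ ≈ -4.3424. Dividing out (λ - (-4.3424)) leaves approximately λ^2 - 7.3424λ + 18.8836. For λ^2 - 7.3424λ + 18.8836 the discriminant is -21.6236. It is negative, so the remaining roots are the complex-conjugate pair λ ≈ 3.6712 ± 2.3251i. Their product equals the constant term, so |λ|^2 ≈ 18.8836 and |λ| ≈ 4.3455.
Thus the eigenvalues (to 4 decimals) are -4.3424 (modulus 4.3424); 3.6712 ± 2.3251i (modulus 4.3455). The spectral radius is the largest modulus: r(A) ≈ 4.3455. (Cross-check: r(A) ≤ ||A||_2 ≈ 5.9455; equality holds whenever A is normal, though it can also hold for some non-normal A.)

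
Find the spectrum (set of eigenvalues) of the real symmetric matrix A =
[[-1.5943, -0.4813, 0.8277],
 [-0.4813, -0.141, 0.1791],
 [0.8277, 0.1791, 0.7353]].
sigma(A) ≈ {-2, 0, 1}

A is real symmetric, so its spectrum consists of real eigenvalues. Expanding the characteristic polynomial of the displayed matrix gives
  det(λ I - A) = p(λ) = λ^3 + (1)λ^2 + (-2)λ + (0).
Solving p(λ) = 0 yields eigenvalues ≈ -2, 0, 1. (A is shown rounded to 4 decimals, so these recover the underlying integer eigenvalues to within that precision.)
Verification: the trace of A = -1 equals the sum of eigenvalues -1, and det(A) ≈ 0.0000 matches the eigenvalue product 0.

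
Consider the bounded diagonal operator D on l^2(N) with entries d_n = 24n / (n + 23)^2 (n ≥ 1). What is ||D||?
||D|| = 6/23 (attained at n = 23)

For D diagonal, ||D|| = sup_n |d_n|. Treat f(x) = 24x / (x + 23)^2 for real x > 0. By the quotient rule, f'(x) = 24(23 - x)/(x + 23)^3, which is positive for x < 23 and negative for x > 23. So f has a unique maximum at x = 23, and since 23 is a positive integer, the supremum over n ≥ 1 is attained at n = 23: d_23 = 24·23/(23 + 23)^2 = 24·23/2116 = 6/23. Hence ||D|| = 6/23.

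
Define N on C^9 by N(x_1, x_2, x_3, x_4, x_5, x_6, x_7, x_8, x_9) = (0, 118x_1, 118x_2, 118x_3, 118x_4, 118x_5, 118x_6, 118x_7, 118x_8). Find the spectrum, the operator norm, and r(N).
sigma(N) = {0}; ||N|| = 118; r(N) = 0. (N is nilpotent with N^9 = 0.)

On C^9, N is a strictly lower-triangular matrix with 118 on the subdiagonal and zeros elsewhere, so its characteristic polynomial is lambda^9 and every eigenvalue is 0: sigma(N) = {0}. For the operator norm, N e_i = 118e_{i+1} for i = 1, ..., 8 and N e_9 = 0, so the singular values of N are 118 (with multiplicity 8) and 0; hence ||N|| = 118. The spectral radius r(N) = max|lambda| = 0. Note ||N|| > r(N) — characteristic of non-normal nilpotent operators. Indeed N^9 = 0.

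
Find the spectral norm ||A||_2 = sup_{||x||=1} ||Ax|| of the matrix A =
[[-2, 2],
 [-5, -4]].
||A||_2 = sqrt((49 + sqrt(1105))/2) ≈ 6.4125 (= sqrt(largest eigenvalue of A^T A))

||A||_2 = sigma_max(A) = sqrt(lambda_max(A^T A)). Form the symmetric matrix M = A^T A =
[[29, 16],
 [16, 20]].
Its characteristic polynomial (trace, determinant of M give the coefficients) is
  p(λ) = det(λ I - M) = λ^2 - 49λ + 324.
For λ^2 - 49λ + 324 the discriminant is 1105. It is nonnegative but not a perfect square, so the roots are real and irrational: λ = (49 ± sqrt(1105))/2 ≈ 41.1208, 7.8792.
So the eigenvalues of A^T A are ≈ 7.8792, 41.1208 (all ≥ 0, as they must be for A^T A). The largest is λ_max = (49 + sqrt(1105))/2 ≈ 41.1208, hence ||A||_2 = sqrt(λ_max) = sqrt((49 + sqrt(1105))/2) ≈ 6.4125.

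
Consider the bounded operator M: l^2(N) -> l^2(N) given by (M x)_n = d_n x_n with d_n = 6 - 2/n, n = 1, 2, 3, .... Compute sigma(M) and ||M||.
sigma(M) = {6 - 2/n : n ≥ 1} ∪ {6}; ||M|| = 6

A bounded diagonal operator on l^2 with diagonal entries d_n has spectrum equal to the closure of {d_n : n ≥ 1}: every d_n is an eigenvalue (with eigenvector e_n), so {d_n} ⊂ sigma(M); the spectrum is closed, so its closure is too; and for lambda not in the closure, (M - lambda I) has bounded inverse (the diagonal entries 1/(d_n - lambda) are bounded). For our sequence d_n = 6 - 2/n, n = 1, 2, 3, ...:
  - {d_n} = {6 - 2/n : n ≥ 1}; the only limit point is 6
  - closure = {6 - 2/n : n ≥ 1} ∪ {6}
For the norm: a diagonal operator has ||M|| = sup_n |d_n|. Here d_n = 6 - 2/n increases monotonically from d_1 = 4 toward 6, with all terms in [4, 6); so sup_n |d_n| = 6 (the supremum is the limit, not attained). So ||M|| = 6.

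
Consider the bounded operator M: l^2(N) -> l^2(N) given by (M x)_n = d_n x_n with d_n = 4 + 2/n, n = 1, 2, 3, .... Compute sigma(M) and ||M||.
sigma(M) = {4 + 2/n : n ≥ 1} ∪ {4}; ||M|| = 6

A bounded diagonal operator on l^2 with diagonal entries d_n has spectrum equal to the closure of {d_n : n ≥ 1}: every d_n is an eigenvalue (with eigenvector e_n), so {d_n} ⊂ sigma(M); the spectrum is closed, so its closure is too; and for lambda not in the closure, (M - lambda I) has bounded inverse (the diagonal entries 1/(d_n - lambda) are bounded). For our sequence d_n = 4 + 2/n, n = 1, 2, 3, ...:
  - {d_n} = {4 + 2/n : n ≥ 1}; the only limit point is 4
  - closure = {4 + 2/n : n ≥ 1} ∪ {4}
For the norm: a diagonal operator has ||M|| = sup_n |d_n|. Here d_n = 4 + 2/n is positive and decreasing, so sup_n |d_n| = d_1 = 4 + 2 = 6. So ||M|| = 6.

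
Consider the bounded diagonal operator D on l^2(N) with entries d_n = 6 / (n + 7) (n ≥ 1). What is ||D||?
||D|| = 3/4 (attained at n = 1)

For D diagonal, ||D|| = sup_n |d_n| = sup_n 6/(n + 7). This is positive and strictly decreasing in n, so the supremum is attained at n = 1: d_1 = 6/(1 + 7) = 3/4. Hence ||D|| = 3/4.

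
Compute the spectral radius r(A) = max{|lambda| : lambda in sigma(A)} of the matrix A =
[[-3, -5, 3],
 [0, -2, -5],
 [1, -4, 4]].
r(A) ≈ 6.8509

The eigenvalues of A are the roots of its characteristic polynomial. With M = A (coefficients from the trace, the sum of principal 2x2 minors, and det A):
  p(λ) = det(λ I - M) = λ^3 + λ^2 - 37λ - 115.
No integer candidate from the rational root theorem (±divisors of 115) is a root, so the roots are irrational. The cubic discriminant is Δ = -76044 < 0, so there is one real root and a complex-conjugate pair. p(6) = -85 and p(7) = 18 have opposite signs, so a root lies in (6, 7); Newton's method refines it to λ ≈ 6.8509. Dividing out (λ - (6.8509)) leaves approximately λ^2 + 7.8509λ + 16.7861. For λ^2 + 7.8509λ + 16.7861 the discriminant is -5.5073. It is negative, so the remaining roots are the complex-conjugate pair λ ≈ -3.9255 ± 1.1734i. Their product equals the constant term, so |λ|^2 ≈ 16.7861 and |λ| ≈ 4.0971.
Thus the eigenvalues (to 4 decimals) are 6.8509 (modulus 6.8509); -3.9255 ± 1.1734i (modulus 4.0971). The spectral radius is the largest modulus: r(A) ≈ 6.8509. (Cross-check: r(A) ≤ ||A||_2 ≈ 8.4069; equality holds whenever A is normal, though it can also hold for some non-normal A.)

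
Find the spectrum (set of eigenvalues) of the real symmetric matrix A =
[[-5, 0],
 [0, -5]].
sigma(A) ≈ {-5} (-5 with multiplicity 2)

A is real symmetric, so its spectrum consists of real eigenvalues. Expanding the characteristic polynomial of the displayed matrix gives
  det(λ I - A) = p(λ) = λ^2 + (10)λ + (25).
Solving p(λ) = 0 yields eigenvalues ≈ -5, -5. (A is shown rounded to 4 decimals, so these recover the underlying integer eigenvalues to within that precision.)
Verification: the trace of A = -10 equals the sum of eigenvalues -10, and det(A) ≈ 25.0000 matches the eigenvalue product 25.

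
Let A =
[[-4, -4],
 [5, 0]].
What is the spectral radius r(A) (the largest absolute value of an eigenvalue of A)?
r(A) = sqrt(20) ≈ 4.4721

The eigenvalues of A are the roots of its characteristic polynomial. With M = A (coefficients from the trace and determinant):
  p(λ) = det(λ I - M) = λ^2 + 4λ + 20.
For λ^2 + 4λ + 20 the discriminant is -64. It is negative, so the roots are the complex-conjugate pair λ = -2 ± (sqrt(64)/2) i ≈ -2 ± 4i. For a conjugate pair the product of the roots equals the constant term, so |λ|^2 = 20 and |λ| = sqrt(20) ≈ 4.4721.
Thus the eigenvalues (to 4 decimals) are -2 ± 4i (modulus 4.4721). The spectral radius is the largest modulus: r(A) = sqrt(20) ≈ 4.4721. (Cross-check: r(A) ≤ ||A||_2 ≈ 6.986; equality holds whenever A is normal, though it can also hold for some non-normal A.)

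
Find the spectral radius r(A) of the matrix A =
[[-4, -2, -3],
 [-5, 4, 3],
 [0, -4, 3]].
r(A) ≈ 5.7875

The eigenvalues of A are the roots of its characteristic polynomial. With M = A (coefficients from the trace, the sum of principal 2x2 minors, and det A):
  p(λ) = det(λ I - M) = λ^3 - 3λ^2 - 14λ + 186.
No integer candidate from the rational root theorem (±divisors of 186) is a root, so the roots are irrational. The cubic discriminant is Δ = -760648 < 0, so there is one real root and a complex-conjugate pair. p(-6) = -54 and p(-5) = 56 have opposite signs, so a root lies in (-6, -5); Newton's method refines it to λ ≈ -5.553. Dividing out (λ - (-5.553)) leaves approximately λ^2 - 8.553λ + 33.4952. For λ^2 - 8.553λ + 33.4952 the discriminant is -60.8266. It is negative, so the remaining roots are the complex-conjugate pair λ ≈ 4.2765 ± 3.8996i. Their product equals the constant term, so |λ|^2 ≈ 33.4952 and |λ| ≈ 5.7875.
Thus the eigenvalues (to 4 decimals) are -5.553 (modulus 5.553); 4.2765 ± 3.8996i (modulus 5.7875). The spectral radius is the largest modulus: r(A) ≈ 5.7875. (Cross-check: r(A) ≤ ||A||_2 ≈ 7.2287; equality holds whenever A is normal, though it can also hold for some non-normal A.)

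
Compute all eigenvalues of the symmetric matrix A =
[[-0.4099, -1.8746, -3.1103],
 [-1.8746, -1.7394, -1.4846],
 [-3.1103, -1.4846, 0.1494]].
sigma(A) ≈ {-5, 0, 3}

A is real symmetric, so its spectrum consists of real eigenvalues. Expanding the characteristic polynomial of the displayed matrix gives
  det(λ I - A) = p(λ) = λ^3 + (2)λ^2 + (-15)λ + (0).
Solving p(λ) = 0 yields eigenvalues ≈ -5, 0, 3. (A is shown rounded to 4 decimals, so these recover the underlying integer eigenvalues to within that precision.)
Verification: the trace of A = -2 equals the sum of eigenvalues -2, and det(A) ≈ -0.0003 matches the eigenvalue product 0.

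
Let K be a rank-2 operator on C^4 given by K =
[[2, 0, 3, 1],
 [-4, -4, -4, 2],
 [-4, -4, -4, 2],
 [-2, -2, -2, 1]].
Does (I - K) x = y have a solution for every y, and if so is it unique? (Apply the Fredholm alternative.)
(I - K) is invertible (det(I - K) = 6 ≠ 0), so for every y in C^4 the equation (I - K) x = y has a unique solution.

K has rank 2 and factors as K = U V^T = u1 v1^T + u2 v2^T with u1 = (0, 2, 2, 1), v1 = (0, -2, 1, 2), u2 = (-1, 2, 2, 1), v2 = (-2, 0, -3, -1) (multiplying out reproduces the displayed K). The nonzero eigenvalues of U V^T coincide with those of the 2 x 2 matrix G = V^T U = [[v1·u1, v1·u2], [v2·u1, v2·u2]] = [[0, 0], [-7, -5]], and by the Sylvester determinant identity det(I_4 - U V^T) = det(I_2 - V^T U) = det([[1, 0], [7, 6]]) = (1)(6) - (0)(7) = 6. (Direct check: I - K =
[[-1, 0, -3, -1],
 [4, 5, 4, -2],
 [4, 4, 5, -2],
 [2, 2, 2, 0]]
has determinant 6.) The finite-dimensional Fredholm alternative says: either (I - K) is invertible, or ker(I - K) ≠ {0} and then range(I - K) = ker((I - K)^*)^⊥, with dim ker(I - K) = dim ker((I - K)^*). Since det(I - K) ≠ 0, 1 is not an eigenvalue of K and ker(I - K) = {0}, so we are in the first case: for every y there is a unique x = (I - K)^(-1) y. (Explicitly, by the Woodbury identity, (I - U V^T)^(-1) = I + U (I_2 - G)^(-1) V^T.)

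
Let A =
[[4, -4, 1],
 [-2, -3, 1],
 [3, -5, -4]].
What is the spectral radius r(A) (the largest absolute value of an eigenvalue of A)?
r(A) ≈ 5.1964

The eigenvalues of A are the roots of its characteristic polynomial. With M = A (coefficients from the trace, the sum of principal 2x2 minors, and det A):
  p(λ) = det(λ I - M) = λ^3 + 3λ^2 - 22λ - 107.
No integer candidate from the rational root theorem (±divisors of 107) is a root, so the roots are irrational. The cubic discriminant is Δ = -123503 < 0, so there is one real root and a complex-conjugate pair. p(5) = -17 and p(6) = 85 have opposite signs, so a root lies in (5, 6); Newton's method refines it to λ ≈ 5.1964. Dividing out (λ - (5.1964)) leaves approximately λ^2 + 8.1964λ + 20.5913. For λ^2 + 8.1964λ + 20.5913 the discriminant is -15.1848. It is negative, so the remaining roots are the complex-conjugate pair λ ≈ -4.0982 ± 1.9484i. Their product equals the constant term, so |λ|^2 ≈ 20.5913 and |λ| ≈ 4.5378.
Thus the eigenvalues (to 4 decimals) are 5.1964 (modulus 5.1964); -4.0982 ± 1.9484i (modulus 4.5378). The spectral radius is the largest modulus: r(A) ≈ 5.1964. (Cross-check: r(A) ≤ ||A||_2 ≈ 8.4623; equality holds whenever A is normal, though it can also hold for some non-normal A.)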